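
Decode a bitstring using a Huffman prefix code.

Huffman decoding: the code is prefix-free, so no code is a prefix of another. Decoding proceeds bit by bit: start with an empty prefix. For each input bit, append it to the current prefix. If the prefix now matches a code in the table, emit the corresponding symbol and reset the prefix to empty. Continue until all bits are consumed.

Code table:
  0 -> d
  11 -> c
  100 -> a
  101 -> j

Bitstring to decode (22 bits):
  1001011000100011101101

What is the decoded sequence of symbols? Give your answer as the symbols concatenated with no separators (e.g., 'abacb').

Bit 0: prefix='1' (no match yet)
Bit 1: prefix='10' (no match yet)
Bit 2: prefix='100' -> emit 'a', reset
Bit 3: prefix='1' (no match yet)
Bit 4: prefix='10' (no match yet)
Bit 5: prefix='101' -> emit 'j', reset
Bit 6: prefix='1' (no match yet)
Bit 7: prefix='10' (no match yet)
Bit 8: prefix='100' -> emit 'a', reset
Bit 9: prefix='0' -> emit 'd', reset
Bit 10: prefix='1' (no match yet)
Bit 11: prefix='10' (no match yet)
Bit 12: prefix='100' -> emit 'a', reset
Bit 13: prefix='0' -> emit 'd', reset
Bit 14: prefix='1' (no match yet)
Bit 15: prefix='11' -> emit 'c', reset
Bit 16: prefix='1' (no match yet)
Bit 17: prefix='10' (no match yet)
Bit 18: prefix='101' -> emit 'j', reset
Bit 19: prefix='1' (no match yet)
Bit 20: prefix='10' (no match yet)
Bit 21: prefix='101' -> emit 'j', reset

Answer: ajadadcjj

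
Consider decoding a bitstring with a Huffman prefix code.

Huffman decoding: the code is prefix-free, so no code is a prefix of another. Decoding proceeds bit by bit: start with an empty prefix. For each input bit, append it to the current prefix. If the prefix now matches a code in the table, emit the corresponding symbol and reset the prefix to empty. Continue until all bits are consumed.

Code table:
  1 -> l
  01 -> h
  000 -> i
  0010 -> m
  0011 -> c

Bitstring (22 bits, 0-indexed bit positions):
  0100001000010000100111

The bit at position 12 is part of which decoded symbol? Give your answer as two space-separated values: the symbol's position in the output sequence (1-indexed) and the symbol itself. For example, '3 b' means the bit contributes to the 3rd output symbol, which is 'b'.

Bit 0: prefix='0' (no match yet)
Bit 1: prefix='01' -> emit 'h', reset
Bit 2: prefix='0' (no match yet)
Bit 3: prefix='00' (no match yet)
Bit 4: prefix='000' -> emit 'i', reset
Bit 5: prefix='0' (no match yet)
Bit 6: prefix='01' -> emit 'h', reset
Bit 7: prefix='0' (no match yet)
Bit 8: prefix='00' (no match yet)
Bit 9: prefix='000' -> emit 'i', reset
Bit 10: prefix='0' (no match yet)
Bit 11: prefix='01' -> emit 'h', reset
Bit 12: prefix='0' (no match yet)
Bit 13: prefix='00' (no match yet)
Bit 14: prefix='000' -> emit 'i', reset
Bit 15: prefix='0' (no match yet)
Bit 16: prefix='01' -> emit 'h', reset

Answer: 6 i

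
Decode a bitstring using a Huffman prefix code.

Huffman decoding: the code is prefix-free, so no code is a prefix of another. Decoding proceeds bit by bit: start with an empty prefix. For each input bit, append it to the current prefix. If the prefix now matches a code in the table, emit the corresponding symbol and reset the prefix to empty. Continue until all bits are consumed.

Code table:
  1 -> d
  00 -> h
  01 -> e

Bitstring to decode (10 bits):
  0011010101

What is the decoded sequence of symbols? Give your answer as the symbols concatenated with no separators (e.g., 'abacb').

Bit 0: prefix='0' (no match yet)
Bit 1: prefix='00' -> emit 'h', reset
Bit 2: prefix='1' -> emit 'd', reset
Bit 3: prefix='1' -> emit 'd', reset
Bit 4: prefix='0' (no match yet)
Bit 5: prefix='01' -> emit 'e', reset
Bit 6: prefix='0' (no match yet)
Bit 7: prefix='01' -> emit 'e', reset
Bit 8: prefix='0' (no match yet)
Bit 9: prefix='01' -> emit 'e', reset

Answer: hddeee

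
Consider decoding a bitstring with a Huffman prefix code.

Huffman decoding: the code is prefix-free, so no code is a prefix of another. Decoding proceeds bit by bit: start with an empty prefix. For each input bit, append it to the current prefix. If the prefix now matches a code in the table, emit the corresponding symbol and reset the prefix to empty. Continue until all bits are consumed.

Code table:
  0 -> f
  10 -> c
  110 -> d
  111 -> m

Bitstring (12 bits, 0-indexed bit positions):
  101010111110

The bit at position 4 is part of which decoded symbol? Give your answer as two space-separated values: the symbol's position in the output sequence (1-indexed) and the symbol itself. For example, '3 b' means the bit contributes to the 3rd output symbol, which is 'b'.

Answer: 3 c

Derivation:
Bit 0: prefix='1' (no match yet)
Bit 1: prefix='10' -> emit 'c', reset
Bit 2: prefix='1' (no match yet)
Bit 3: prefix='10' -> emit 'c', reset
Bit 4: prefix='1' (no match yet)
Bit 5: prefix='10' -> emit 'c', reset
Bit 6: prefix='1' (no match yet)
Bit 7: prefix='11' (no match yet)
Bit 8: prefix='111' -> emit 'm', reset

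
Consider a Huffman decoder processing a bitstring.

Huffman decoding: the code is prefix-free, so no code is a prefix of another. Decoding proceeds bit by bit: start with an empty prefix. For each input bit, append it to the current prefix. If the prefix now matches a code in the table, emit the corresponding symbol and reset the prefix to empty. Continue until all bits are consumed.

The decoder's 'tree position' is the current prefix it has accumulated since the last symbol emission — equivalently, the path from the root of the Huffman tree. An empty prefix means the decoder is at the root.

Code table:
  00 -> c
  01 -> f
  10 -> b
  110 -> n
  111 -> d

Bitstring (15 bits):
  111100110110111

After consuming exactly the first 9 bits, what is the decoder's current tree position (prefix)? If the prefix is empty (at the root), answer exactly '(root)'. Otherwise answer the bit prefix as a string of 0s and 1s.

Answer: (root)

Derivation:
Bit 0: prefix='1' (no match yet)
Bit 1: prefix='11' (no match yet)
Bit 2: prefix='111' -> emit 'd', reset
Bit 3: prefix='1' (no match yet)
Bit 4: prefix='10' -> emit 'b', reset
Bit 5: prefix='0' (no match yet)
Bit 6: prefix='01' -> emit 'f', reset
Bit 7: prefix='1' (no match yet)
Bit 8: prefix='10' -> emit 'b', reset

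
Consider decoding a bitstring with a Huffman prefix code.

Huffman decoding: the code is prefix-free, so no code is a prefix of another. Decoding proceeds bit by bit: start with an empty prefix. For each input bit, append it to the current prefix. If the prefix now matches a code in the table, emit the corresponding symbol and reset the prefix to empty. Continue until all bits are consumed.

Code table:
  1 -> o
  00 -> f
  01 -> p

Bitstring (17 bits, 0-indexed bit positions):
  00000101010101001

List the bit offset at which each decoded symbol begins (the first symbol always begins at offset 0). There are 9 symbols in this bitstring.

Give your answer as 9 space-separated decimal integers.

Bit 0: prefix='0' (no match yet)
Bit 1: prefix='00' -> emit 'f', reset
Bit 2: prefix='0' (no match yet)
Bit 3: prefix='00' -> emit 'f', reset
Bit 4: prefix='0' (no match yet)
Bit 5: prefix='01' -> emit 'p', reset
Bit 6: prefix='0' (no match yet)
Bit 7: prefix='01' -> emit 'p', reset
Bit 8: prefix='0' (no match yet)
Bit 9: prefix='01' -> emit 'p', reset
Bit 10: prefix='0' (no match yet)
Bit 11: prefix='01' -> emit 'p', reset
Bit 12: prefix='0' (no match yet)
Bit 13: prefix='01' -> emit 'p', reset
Bit 14: prefix='0' (no match yet)
Bit 15: prefix='00' -> emit 'f', reset
Bit 16: prefix='1' -> emit 'o', reset

Answer: 0 2 4 6 8 10 12 14 16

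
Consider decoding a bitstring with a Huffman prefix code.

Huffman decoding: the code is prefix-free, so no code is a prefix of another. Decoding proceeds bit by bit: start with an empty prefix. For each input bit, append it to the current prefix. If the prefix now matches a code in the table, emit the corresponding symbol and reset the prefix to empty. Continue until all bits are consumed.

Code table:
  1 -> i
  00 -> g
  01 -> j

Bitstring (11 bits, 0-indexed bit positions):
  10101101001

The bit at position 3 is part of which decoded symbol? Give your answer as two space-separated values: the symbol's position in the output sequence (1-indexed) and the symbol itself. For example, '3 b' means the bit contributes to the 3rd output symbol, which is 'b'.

Bit 0: prefix='1' -> emit 'i', reset
Bit 1: prefix='0' (no match yet)
Bit 2: prefix='01' -> emit 'j', reset
Bit 3: prefix='0' (no match yet)
Bit 4: prefix='01' -> emit 'j', reset
Bit 5: prefix='1' -> emit 'i', reset
Bit 6: prefix='0' (no match yet)
Bit 7: prefix='01' -> emit 'j', reset

Answer: 3 j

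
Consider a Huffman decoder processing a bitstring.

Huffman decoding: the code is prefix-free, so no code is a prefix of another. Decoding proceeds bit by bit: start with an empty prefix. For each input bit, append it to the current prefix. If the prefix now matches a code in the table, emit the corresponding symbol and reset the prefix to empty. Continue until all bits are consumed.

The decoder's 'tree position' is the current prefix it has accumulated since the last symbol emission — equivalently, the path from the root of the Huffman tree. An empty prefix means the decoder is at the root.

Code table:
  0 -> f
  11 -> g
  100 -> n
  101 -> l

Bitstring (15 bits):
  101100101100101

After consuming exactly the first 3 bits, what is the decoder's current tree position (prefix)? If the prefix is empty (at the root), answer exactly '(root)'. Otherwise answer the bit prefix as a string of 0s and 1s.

Bit 0: prefix='1' (no match yet)
Bit 1: prefix='10' (no match yet)
Bit 2: prefix='101' -> emit 'l', reset

Answer: (root)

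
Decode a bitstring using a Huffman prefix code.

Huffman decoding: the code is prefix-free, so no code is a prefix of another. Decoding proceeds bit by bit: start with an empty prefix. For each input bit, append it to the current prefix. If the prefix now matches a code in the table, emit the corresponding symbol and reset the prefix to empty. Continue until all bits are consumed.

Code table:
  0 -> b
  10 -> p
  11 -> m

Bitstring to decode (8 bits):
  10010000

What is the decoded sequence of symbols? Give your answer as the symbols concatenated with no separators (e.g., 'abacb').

Answer: pbpbbb

Derivation:
Bit 0: prefix='1' (no match yet)
Bit 1: prefix='10' -> emit 'p', reset
Bit 2: prefix='0' -> emit 'b', reset
Bit 3: prefix='1' (no match yet)
Bit 4: prefix='10' -> emit 'p', reset
Bit 5: prefix='0' -> emit 'b', reset
Bit 6: prefix='0' -> emit 'b', reset
Bit 7: prefix='0' -> emit 'b', reset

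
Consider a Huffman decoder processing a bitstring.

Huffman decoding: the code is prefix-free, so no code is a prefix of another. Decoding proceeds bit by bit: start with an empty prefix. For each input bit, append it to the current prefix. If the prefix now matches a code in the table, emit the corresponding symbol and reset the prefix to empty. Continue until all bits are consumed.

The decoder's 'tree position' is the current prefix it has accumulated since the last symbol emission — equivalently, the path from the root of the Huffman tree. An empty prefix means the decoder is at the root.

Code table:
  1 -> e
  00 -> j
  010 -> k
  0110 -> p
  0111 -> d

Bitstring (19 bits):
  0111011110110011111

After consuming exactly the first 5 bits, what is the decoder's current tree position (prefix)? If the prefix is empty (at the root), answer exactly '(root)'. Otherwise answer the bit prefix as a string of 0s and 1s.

Bit 0: prefix='0' (no match yet)
Bit 1: prefix='01' (no match yet)
Bit 2: prefix='011' (no match yet)
Bit 3: prefix='0111' -> emit 'd', reset
Bit 4: prefix='0' (no match yet)

Answer: 0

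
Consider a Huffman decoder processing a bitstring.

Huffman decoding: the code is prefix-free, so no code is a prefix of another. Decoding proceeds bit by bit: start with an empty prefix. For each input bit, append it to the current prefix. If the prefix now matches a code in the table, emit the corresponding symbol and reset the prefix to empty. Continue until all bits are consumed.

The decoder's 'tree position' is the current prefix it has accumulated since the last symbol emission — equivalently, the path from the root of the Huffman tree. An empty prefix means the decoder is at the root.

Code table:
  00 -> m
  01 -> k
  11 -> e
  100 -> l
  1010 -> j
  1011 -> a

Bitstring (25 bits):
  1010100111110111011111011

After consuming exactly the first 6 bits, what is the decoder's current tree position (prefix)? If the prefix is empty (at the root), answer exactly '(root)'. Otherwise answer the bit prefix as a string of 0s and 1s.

Bit 0: prefix='1' (no match yet)
Bit 1: prefix='10' (no match yet)
Bit 2: prefix='101' (no match yet)
Bit 3: prefix='1010' -> emit 'j', reset
Bit 4: prefix='1' (no match yet)
Bit 5: prefix='10' (no match yet)

Answer: 10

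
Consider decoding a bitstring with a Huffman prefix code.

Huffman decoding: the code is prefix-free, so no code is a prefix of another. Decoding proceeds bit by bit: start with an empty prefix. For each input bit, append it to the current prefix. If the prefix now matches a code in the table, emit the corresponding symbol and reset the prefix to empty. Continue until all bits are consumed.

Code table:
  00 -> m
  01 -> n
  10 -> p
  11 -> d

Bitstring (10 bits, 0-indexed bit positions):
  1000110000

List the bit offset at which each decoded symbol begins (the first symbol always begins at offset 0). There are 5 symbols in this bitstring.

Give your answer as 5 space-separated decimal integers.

Bit 0: prefix='1' (no match yet)
Bit 1: prefix='10' -> emit 'p', reset
Bit 2: prefix='0' (no match yet)
Bit 3: prefix='00' -> emit 'm', reset
Bit 4: prefix='1' (no match yet)
Bit 5: prefix='11' -> emit 'd', reset
Bit 6: prefix='0' (no match yet)
Bit 7: prefix='00' -> emit 'm', reset
Bit 8: prefix='0' (no match yet)
Bit 9: prefix='00' -> emit 'm', reset

Answer: 0 2 4 6 8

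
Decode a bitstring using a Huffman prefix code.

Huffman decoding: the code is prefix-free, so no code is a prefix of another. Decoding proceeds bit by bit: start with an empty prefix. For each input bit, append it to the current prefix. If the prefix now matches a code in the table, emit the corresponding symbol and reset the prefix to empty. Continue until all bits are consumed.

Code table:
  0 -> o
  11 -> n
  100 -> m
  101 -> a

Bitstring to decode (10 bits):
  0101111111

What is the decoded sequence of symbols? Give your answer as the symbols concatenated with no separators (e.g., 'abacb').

Answer: oannn

Derivation:
Bit 0: prefix='0' -> emit 'o', reset
Bit 1: prefix='1' (no match yet)
Bit 2: prefix='10' (no match yet)
Bit 3: prefix='101' -> emit 'a', reset
Bit 4: prefix='1' (no match yet)
Bit 5: prefix='11' -> emit 'n', reset
Bit 6: prefix='1' (no match yet)
Bit 7: prefix='11' -> emit 'n', reset
Bit 8: prefix='1' (no match yet)
Bit 9: prefix='11' -> emit 'n', reset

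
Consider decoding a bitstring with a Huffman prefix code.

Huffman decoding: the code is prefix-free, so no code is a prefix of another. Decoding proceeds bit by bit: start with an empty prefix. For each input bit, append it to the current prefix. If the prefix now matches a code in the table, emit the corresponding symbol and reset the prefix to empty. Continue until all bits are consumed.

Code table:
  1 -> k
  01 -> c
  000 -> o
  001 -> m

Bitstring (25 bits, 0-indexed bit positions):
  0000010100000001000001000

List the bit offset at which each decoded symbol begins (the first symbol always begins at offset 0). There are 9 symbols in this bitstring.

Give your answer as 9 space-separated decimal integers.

Answer: 0 3 6 8 11 14 16 19 22

Derivation:
Bit 0: prefix='0' (no match yet)
Bit 1: prefix='00' (no match yet)
Bit 2: prefix='000' -> emit 'o', reset
Bit 3: prefix='0' (no match yet)
Bit 4: prefix='00' (no match yet)
Bit 5: prefix='001' -> emit 'm', reset
Bit 6: prefix='0' (no match yet)
Bit 7: prefix='01' -> emit 'c', reset
Bit 8: prefix='0' (no match yet)
Bit 9: prefix='00' (no match yet)
Bit 10: prefix='000' -> emit 'o', reset
Bit 11: prefix='0' (no match yet)
Bit 12: prefix='00' (no match yet)
Bit 13: prefix='000' -> emit 'o', reset
Bit 14: prefix='0' (no match yet)
Bit 15: prefix='01' -> emit 'c', reset
Bit 16: prefix='0' (no match yet)
Bit 17: prefix='00' (no match yet)
Bit 18: prefix='000' -> emit 'o', reset
Bit 19: prefix='0' (no match yet)
Bit 20: prefix='00' (no match yet)
Bit 21: prefix='001' -> emit 'm', reset
Bit 22: prefix='0' (no match yet)
Bit 23: prefix='00' (no match yet)
Bit 24: prefix='000' -> emit 'o', reset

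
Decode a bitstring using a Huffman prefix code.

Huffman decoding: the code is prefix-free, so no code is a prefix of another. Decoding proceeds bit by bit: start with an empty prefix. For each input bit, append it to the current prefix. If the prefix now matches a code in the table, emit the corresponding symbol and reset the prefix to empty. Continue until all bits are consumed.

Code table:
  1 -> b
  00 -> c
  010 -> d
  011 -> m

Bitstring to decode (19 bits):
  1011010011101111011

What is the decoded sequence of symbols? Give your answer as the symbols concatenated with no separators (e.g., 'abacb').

Answer: bmdmbmbbm

Derivation:
Bit 0: prefix='1' -> emit 'b', reset
Bit 1: prefix='0' (no match yet)
Bit 2: prefix='01' (no match yet)
Bit 3: prefix='011' -> emit 'm', reset
Bit 4: prefix='0' (no match yet)
Bit 5: prefix='01' (no match yet)
Bit 6: prefix='010' -> emit 'd', reset
Bit 7: prefix='0' (no match yet)
Bit 8: prefix='01' (no match yet)
Bit 9: prefix='011' -> emit 'm', reset
Bit 10: prefix='1' -> emit 'b', reset
Bit 11: prefix='0' (no match yet)
Bit 12: prefix='01' (no match yet)
Bit 13: prefix='011' -> emit 'm', reset
Bit 14: prefix='1' -> emit 'b', reset
Bit 15: prefix='1' -> emit 'b', reset
Bit 16: prefix='0' (no match yet)
Bit 17: prefix='01' (no match yet)
Bit 18: prefix='011' -> emit 'm', reset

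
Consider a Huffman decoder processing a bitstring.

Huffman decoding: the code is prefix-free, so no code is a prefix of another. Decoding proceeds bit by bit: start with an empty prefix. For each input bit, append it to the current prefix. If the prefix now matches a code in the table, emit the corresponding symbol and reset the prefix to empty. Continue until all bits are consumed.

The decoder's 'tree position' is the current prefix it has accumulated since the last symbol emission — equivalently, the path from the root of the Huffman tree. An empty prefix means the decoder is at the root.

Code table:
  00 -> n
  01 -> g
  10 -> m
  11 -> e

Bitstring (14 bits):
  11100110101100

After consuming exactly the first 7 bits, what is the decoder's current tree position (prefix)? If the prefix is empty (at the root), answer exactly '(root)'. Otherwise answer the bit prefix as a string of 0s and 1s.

Bit 0: prefix='1' (no match yet)
Bit 1: prefix='11' -> emit 'e', reset
Bit 2: prefix='1' (no match yet)
Bit 3: prefix='10' -> emit 'm', reset
Bit 4: prefix='0' (no match yet)
Bit 5: prefix='01' -> emit 'g', reset
Bit 6: prefix='1' (no match yet)

Answer: 1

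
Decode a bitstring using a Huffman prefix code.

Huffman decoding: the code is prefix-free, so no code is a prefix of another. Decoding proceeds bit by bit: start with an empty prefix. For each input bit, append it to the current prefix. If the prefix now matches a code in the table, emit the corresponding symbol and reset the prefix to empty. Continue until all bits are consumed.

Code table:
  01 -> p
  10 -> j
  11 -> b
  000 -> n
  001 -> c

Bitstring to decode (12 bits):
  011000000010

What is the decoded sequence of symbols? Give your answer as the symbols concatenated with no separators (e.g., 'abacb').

Bit 0: prefix='0' (no match yet)
Bit 1: prefix='01' -> emit 'p', reset
Bit 2: prefix='1' (no match yet)
Bit 3: prefix='10' -> emit 'j', reset
Bit 4: prefix='0' (no match yet)
Bit 5: prefix='00' (no match yet)
Bit 6: prefix='000' -> emit 'n', reset
Bit 7: prefix='0' (no match yet)
Bit 8: prefix='00' (no match yet)
Bit 9: prefix='000' -> emit 'n', reset
Bit 10: prefix='1' (no match yet)
Bit 11: prefix='10' -> emit 'j', reset

Answer: pjnnj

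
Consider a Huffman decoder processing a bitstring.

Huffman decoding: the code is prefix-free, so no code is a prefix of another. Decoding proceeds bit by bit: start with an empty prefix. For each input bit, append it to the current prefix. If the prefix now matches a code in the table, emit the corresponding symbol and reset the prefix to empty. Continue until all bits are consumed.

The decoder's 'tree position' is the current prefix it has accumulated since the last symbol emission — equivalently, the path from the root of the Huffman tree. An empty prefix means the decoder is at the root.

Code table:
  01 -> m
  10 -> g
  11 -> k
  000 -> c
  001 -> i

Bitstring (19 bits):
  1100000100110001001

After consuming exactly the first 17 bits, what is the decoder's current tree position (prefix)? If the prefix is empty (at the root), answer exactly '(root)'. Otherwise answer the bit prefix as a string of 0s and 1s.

Answer: 0

Derivation:
Bit 0: prefix='1' (no match yet)
Bit 1: prefix='11' -> emit 'k', reset
Bit 2: prefix='0' (no match yet)
Bit 3: prefix='00' (no match yet)
Bit 4: prefix='000' -> emit 'c', reset
Bit 5: prefix='0' (no match yet)
Bit 6: prefix='00' (no match yet)
Bit 7: prefix='001' -> emit 'i', reset
Bit 8: prefix='0' (no match yet)
Bit 9: prefix='00' (no match yet)
Bit 10: prefix='001' -> emit 'i', reset
Bit 11: prefix='1' (no match yet)
Bit 12: prefix='10' -> emit 'g', reset
Bit 13: prefix='0' (no match yet)
Bit 14: prefix='00' (no match yet)
Bit 15: prefix='001' -> emit 'i', reset
Bit 16: prefix='0' (no match yet)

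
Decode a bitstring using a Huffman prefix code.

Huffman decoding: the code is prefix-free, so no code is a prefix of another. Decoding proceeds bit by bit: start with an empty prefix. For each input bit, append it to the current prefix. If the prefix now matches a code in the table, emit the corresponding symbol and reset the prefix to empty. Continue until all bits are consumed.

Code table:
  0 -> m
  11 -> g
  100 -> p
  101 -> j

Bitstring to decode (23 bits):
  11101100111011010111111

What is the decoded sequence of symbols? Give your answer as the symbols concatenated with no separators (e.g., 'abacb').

Bit 0: prefix='1' (no match yet)
Bit 1: prefix='11' -> emit 'g', reset
Bit 2: prefix='1' (no match yet)
Bit 3: prefix='10' (no match yet)
Bit 4: prefix='101' -> emit 'j', reset
Bit 5: prefix='1' (no match yet)
Bit 6: prefix='10' (no match yet)
Bit 7: prefix='100' -> emit 'p', reset
Bit 8: prefix='1' (no match yet)
Bit 9: prefix='11' -> emit 'g', reset
Bit 10: prefix='1' (no match yet)
Bit 11: prefix='10' (no match yet)
Bit 12: prefix='101' -> emit 'j', reset
Bit 13: prefix='1' (no match yet)
Bit 14: prefix='10' (no match yet)
Bit 15: prefix='101' -> emit 'j', reset
Bit 16: prefix='0' -> emit 'm', reset
Bit 17: prefix='1' (no match yet)
Bit 18: prefix='11' -> emit 'g', reset
Bit 19: prefix='1' (no match yet)
Bit 20: prefix='11' -> emit 'g', reset
Bit 21: prefix='1' (no match yet)
Bit 22: prefix='11' -> emit 'g', reset

Answer: gjpgjjmggg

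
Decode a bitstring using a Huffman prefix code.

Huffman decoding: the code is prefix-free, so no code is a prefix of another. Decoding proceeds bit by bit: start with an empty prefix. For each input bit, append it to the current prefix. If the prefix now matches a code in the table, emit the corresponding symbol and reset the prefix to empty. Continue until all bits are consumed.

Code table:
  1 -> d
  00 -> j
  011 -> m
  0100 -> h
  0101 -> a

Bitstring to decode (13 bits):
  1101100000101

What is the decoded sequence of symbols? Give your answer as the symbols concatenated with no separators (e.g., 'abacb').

Answer: ddmjja

Derivation:
Bit 0: prefix='1' -> emit 'd', reset
Bit 1: prefix='1' -> emit 'd', reset
Bit 2: prefix='0' (no match yet)
Bit 3: prefix='01' (no match yet)
Bit 4: prefix='011' -> emit 'm', reset
Bit 5: prefix='0' (no match yet)
Bit 6: prefix='00' -> emit 'j', reset
Bit 7: prefix='0' (no match yet)
Bit 8: prefix='00' -> emit 'j', reset
Bit 9: prefix='0' (no match yet)
Bit 10: prefix='01' (no match yet)
Bit 11: prefix='010' (no match yet)
Bit 12: prefix='0101' -> emit 'a', reset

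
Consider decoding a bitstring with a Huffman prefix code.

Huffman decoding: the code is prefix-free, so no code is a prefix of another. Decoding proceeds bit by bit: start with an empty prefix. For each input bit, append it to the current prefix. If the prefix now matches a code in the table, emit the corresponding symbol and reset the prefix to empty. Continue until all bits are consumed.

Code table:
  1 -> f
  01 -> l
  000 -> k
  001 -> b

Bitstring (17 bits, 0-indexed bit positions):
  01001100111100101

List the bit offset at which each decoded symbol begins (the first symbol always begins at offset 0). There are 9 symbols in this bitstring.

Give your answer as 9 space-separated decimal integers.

Answer: 0 2 5 6 9 10 11 12 15

Derivation:
Bit 0: prefix='0' (no match yet)
Bit 1: prefix='01' -> emit 'l', reset
Bit 2: prefix='0' (no match yet)
Bit 3: prefix='00' (no match yet)
Bit 4: prefix='001' -> emit 'b', reset
Bit 5: prefix='1' -> emit 'f', reset
Bit 6: prefix='0' (no match yet)
Bit 7: prefix='00' (no match yet)
Bit 8: prefix='001' -> emit 'b', reset
Bit 9: prefix='1' -> emit 'f', reset
Bit 10: prefix='1' -> emit 'f', reset
Bit 11: prefix='1' -> emit 'f', reset
Bit 12: prefix='0' (no match yet)
Bit 13: prefix='00' (no match yet)
Bit 14: prefix='001' -> emit 'b', reset
Bit 15: prefix='0' (no match yet)
Bit 16: prefix='01' -> emit 'l', reset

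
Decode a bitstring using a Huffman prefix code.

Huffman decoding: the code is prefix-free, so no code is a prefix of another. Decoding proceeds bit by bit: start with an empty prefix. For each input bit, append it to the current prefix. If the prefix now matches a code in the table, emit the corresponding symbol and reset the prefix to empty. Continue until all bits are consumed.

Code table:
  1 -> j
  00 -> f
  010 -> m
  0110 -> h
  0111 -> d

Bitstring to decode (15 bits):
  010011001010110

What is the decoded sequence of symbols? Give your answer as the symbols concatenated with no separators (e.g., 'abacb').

Answer: mhmjh

Derivation:
Bit 0: prefix='0' (no match yet)
Bit 1: prefix='01' (no match yet)
Bit 2: prefix='010' -> emit 'm', reset
Bit 3: prefix='0' (no match yet)
Bit 4: prefix='01' (no match yet)
Bit 5: prefix='011' (no match yet)
Bit 6: prefix='0110' -> emit 'h', reset
Bit 7: prefix='0' (no match yet)
Bit 8: prefix='01' (no match yet)
Bit 9: prefix='010' -> emit 'm', reset
Bit 10: prefix='1' -> emit 'j', reset
Bit 11: prefix='0' (no match yet)
Bit 12: prefix='01' (no match yet)
Bit 13: prefix='011' (no match yet)
Bit 14: prefix='0110' -> emit 'h', reset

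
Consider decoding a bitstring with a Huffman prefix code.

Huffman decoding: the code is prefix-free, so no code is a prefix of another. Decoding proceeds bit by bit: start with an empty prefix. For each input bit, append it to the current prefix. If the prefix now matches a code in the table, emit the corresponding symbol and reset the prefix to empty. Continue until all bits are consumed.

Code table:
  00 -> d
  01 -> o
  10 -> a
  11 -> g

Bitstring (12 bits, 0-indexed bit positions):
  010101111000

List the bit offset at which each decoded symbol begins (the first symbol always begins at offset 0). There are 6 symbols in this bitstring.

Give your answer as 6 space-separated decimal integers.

Answer: 0 2 4 6 8 10

Derivation:
Bit 0: prefix='0' (no match yet)
Bit 1: prefix='01' -> emit 'o', reset
Bit 2: prefix='0' (no match yet)
Bit 3: prefix='01' -> emit 'o', reset
Bit 4: prefix='0' (no match yet)
Bit 5: prefix='01' -> emit 'o', reset
Bit 6: prefix='1' (no match yet)
Bit 7: prefix='11' -> emit 'g', reset
Bit 8: prefix='1' (no match yet)
Bit 9: prefix='10' -> emit 'a', reset
Bit 10: prefix='0' (no match yet)
Bit 11: prefix='00' -> emit 'd', reset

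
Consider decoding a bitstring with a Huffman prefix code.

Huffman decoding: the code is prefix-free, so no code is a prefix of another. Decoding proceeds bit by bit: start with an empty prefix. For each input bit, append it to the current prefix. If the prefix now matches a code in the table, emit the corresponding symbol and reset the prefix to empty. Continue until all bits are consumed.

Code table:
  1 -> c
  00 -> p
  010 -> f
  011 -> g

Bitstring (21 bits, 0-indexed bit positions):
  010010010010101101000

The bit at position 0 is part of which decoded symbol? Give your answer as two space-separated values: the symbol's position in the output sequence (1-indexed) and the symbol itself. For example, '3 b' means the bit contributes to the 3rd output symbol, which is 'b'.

Bit 0: prefix='0' (no match yet)
Bit 1: prefix='01' (no match yet)
Bit 2: prefix='010' -> emit 'f', reset
Bit 3: prefix='0' (no match yet)
Bit 4: prefix='01' (no match yet)

Answer: 1 f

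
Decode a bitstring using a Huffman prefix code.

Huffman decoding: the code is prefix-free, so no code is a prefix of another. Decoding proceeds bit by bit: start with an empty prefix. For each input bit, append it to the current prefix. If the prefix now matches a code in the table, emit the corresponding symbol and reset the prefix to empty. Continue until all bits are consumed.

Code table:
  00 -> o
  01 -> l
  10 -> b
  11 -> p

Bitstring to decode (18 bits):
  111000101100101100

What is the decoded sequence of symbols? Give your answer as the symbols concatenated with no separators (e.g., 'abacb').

Bit 0: prefix='1' (no match yet)
Bit 1: prefix='11' -> emit 'p', reset
Bit 2: prefix='1' (no match yet)
Bit 3: prefix='10' -> emit 'b', reset
Bit 4: prefix='0' (no match yet)
Bit 5: prefix='00' -> emit 'o', reset
Bit 6: prefix='1' (no match yet)
Bit 7: prefix='10' -> emit 'b', reset
Bit 8: prefix='1' (no match yet)
Bit 9: prefix='11' -> emit 'p', reset
Bit 10: prefix='0' (no match yet)
Bit 11: prefix='00' -> emit 'o', reset
Bit 12: prefix='1' (no match yet)
Bit 13: prefix='10' -> emit 'b', reset
Bit 14: prefix='1' (no match yet)
Bit 15: prefix='11' -> emit 'p', reset
Bit 16: prefix='0' (no match yet)
Bit 17: prefix='00' -> emit 'o', reset

Answer: pbobpobpo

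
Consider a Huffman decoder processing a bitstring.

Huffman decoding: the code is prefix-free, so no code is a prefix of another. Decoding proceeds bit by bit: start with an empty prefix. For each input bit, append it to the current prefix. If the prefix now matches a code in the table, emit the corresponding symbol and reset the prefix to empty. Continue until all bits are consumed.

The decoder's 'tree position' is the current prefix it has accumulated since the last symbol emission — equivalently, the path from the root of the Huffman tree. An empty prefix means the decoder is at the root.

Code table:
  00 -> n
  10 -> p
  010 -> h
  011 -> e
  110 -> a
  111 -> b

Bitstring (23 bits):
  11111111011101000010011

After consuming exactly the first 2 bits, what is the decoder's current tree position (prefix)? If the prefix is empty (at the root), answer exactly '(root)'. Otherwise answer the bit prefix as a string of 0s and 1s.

Bit 0: prefix='1' (no match yet)
Bit 1: prefix='11' (no match yet)

Answer: 11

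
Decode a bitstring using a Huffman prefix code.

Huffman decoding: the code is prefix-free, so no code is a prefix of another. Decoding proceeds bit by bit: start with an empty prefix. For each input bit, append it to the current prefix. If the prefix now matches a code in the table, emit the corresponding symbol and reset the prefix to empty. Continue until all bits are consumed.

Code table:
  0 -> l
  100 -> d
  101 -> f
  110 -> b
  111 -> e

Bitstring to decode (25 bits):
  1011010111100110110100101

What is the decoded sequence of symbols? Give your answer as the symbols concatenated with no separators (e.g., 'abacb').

Bit 0: prefix='1' (no match yet)
Bit 1: prefix='10' (no match yet)
Bit 2: prefix='101' -> emit 'f', reset
Bit 3: prefix='1' (no match yet)
Bit 4: prefix='10' (no match yet)
Bit 5: prefix='101' -> emit 'f', reset
Bit 6: prefix='0' -> emit 'l', reset
Bit 7: prefix='1' (no match yet)
Bit 8: prefix='11' (no match yet)
Bit 9: prefix='111' -> emit 'e', reset
Bit 10: prefix='1' (no match yet)
Bit 11: prefix='10' (no match yet)
Bit 12: prefix='100' -> emit 'd', reset
Bit 13: prefix='1' (no match yet)
Bit 14: prefix='11' (no match yet)
Bit 15: prefix='110' -> emit 'b', reset
Bit 16: prefix='1' (no match yet)
Bit 17: prefix='11' (no match yet)
Bit 18: prefix='110' -> emit 'b', reset
Bit 19: prefix='1' (no match yet)
Bit 20: prefix='10' (no match yet)
Bit 21: prefix='100' -> emit 'd', reset
Bit 22: prefix='1' (no match yet)
Bit 23: prefix='10' (no match yet)
Bit 24: prefix='101' -> emit 'f', reset

Answer: ffledbbdf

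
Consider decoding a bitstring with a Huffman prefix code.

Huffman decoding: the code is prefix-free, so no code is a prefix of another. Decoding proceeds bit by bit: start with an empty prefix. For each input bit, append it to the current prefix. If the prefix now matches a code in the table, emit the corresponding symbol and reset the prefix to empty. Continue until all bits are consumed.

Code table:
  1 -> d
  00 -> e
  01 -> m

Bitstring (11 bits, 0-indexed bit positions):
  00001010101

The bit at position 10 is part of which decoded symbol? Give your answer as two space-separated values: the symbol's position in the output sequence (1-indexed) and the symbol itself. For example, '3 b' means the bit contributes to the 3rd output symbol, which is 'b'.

Bit 0: prefix='0' (no match yet)
Bit 1: prefix='00' -> emit 'e', reset
Bit 2: prefix='0' (no match yet)
Bit 3: prefix='00' -> emit 'e', reset
Bit 4: prefix='1' -> emit 'd', reset
Bit 5: prefix='0' (no match yet)
Bit 6: prefix='01' -> emit 'm', reset
Bit 7: prefix='0' (no match yet)
Bit 8: prefix='01' -> emit 'm', reset
Bit 9: prefix='0' (no match yet)
Bit 10: prefix='01' -> emit 'm', reset

Answer: 6 m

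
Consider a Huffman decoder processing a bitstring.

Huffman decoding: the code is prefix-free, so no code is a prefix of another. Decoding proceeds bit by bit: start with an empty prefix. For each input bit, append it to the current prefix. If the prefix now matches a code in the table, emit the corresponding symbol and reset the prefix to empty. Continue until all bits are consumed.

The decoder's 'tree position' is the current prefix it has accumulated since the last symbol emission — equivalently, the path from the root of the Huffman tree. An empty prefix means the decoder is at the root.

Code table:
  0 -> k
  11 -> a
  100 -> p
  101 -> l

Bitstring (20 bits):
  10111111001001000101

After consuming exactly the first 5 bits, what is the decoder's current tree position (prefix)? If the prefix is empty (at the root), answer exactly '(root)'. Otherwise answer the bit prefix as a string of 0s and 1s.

Answer: (root)

Derivation:
Bit 0: prefix='1' (no match yet)
Bit 1: prefix='10' (no match yet)
Bit 2: prefix='101' -> emit 'l', reset
Bit 3: prefix='1' (no match yet)
Bit 4: prefix='11' -> emit 'a', reset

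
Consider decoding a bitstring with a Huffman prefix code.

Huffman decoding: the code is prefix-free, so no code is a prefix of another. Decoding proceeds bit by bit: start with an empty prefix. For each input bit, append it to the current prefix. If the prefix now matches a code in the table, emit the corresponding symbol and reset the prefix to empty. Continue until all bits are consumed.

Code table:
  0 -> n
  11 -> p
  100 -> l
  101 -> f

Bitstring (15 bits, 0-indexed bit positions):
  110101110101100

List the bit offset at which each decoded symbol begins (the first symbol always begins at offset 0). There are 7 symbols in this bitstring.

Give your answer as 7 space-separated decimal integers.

Answer: 0 2 3 6 8 9 12

Derivation:
Bit 0: prefix='1' (no match yet)
Bit 1: prefix='11' -> emit 'p', reset
Bit 2: prefix='0' -> emit 'n', reset
Bit 3: prefix='1' (no match yet)
Bit 4: prefix='10' (no match yet)
Bit 5: prefix='101' -> emit 'f', reset
Bit 6: prefix='1' (no match yet)
Bit 7: prefix='11' -> emit 'p', reset
Bit 8: prefix='0' -> emit 'n', reset
Bit 9: prefix='1' (no match yet)
Bit 10: prefix='10' (no match yet)
Bit 11: prefix='101' -> emit 'f', reset
Bit 12: prefix='1' (no match yet)
Bit 13: prefix='10' (no match yet)
Bit 14: prefix='100' -> emit 'l', reset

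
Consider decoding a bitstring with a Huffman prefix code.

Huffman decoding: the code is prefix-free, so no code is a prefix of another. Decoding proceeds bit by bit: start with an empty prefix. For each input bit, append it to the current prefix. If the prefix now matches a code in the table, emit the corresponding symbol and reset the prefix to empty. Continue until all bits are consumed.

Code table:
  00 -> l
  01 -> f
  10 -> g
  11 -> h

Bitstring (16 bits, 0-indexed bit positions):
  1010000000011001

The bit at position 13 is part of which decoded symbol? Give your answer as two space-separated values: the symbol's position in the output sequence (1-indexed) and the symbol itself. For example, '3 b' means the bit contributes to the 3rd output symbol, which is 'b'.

Answer: 7 g

Derivation:
Bit 0: prefix='1' (no match yet)
Bit 1: prefix='10' -> emit 'g', reset
Bit 2: prefix='1' (no match yet)
Bit 3: prefix='10' -> emit 'g', reset
Bit 4: prefix='0' (no match yet)
Bit 5: prefix='00' -> emit 'l', reset
Bit 6: prefix='0' (no match yet)
Bit 7: prefix='00' -> emit 'l', reset
Bit 8: prefix='0' (no match yet)
Bit 9: prefix='00' -> emit 'l', reset
Bit 10: prefix='0' (no match yet)
Bit 11: prefix='01' -> emit 'f', reset
Bit 12: prefix='1' (no match yet)
Bit 13: prefix='10' -> emit 'g', reset
Bit 14: prefix='0' (no match yet)
Bit 15: prefix='01' -> emit 'f', reset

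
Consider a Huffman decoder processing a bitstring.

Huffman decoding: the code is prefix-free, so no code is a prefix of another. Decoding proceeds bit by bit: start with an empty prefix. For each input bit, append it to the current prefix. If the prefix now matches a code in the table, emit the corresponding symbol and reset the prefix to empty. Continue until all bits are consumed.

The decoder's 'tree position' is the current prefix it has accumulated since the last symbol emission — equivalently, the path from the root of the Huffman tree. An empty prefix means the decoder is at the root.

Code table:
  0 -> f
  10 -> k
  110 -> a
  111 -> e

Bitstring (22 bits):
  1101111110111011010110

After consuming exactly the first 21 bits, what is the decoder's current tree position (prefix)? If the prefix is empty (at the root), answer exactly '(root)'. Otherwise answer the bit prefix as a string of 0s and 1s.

Bit 0: prefix='1' (no match yet)
Bit 1: prefix='11' (no match yet)
Bit 2: prefix='110' -> emit 'a', reset
Bit 3: prefix='1' (no match yet)
Bit 4: prefix='11' (no match yet)
Bit 5: prefix='111' -> emit 'e', reset
Bit 6: prefix='1' (no match yet)
Bit 7: prefix='11' (no match yet)
Bit 8: prefix='111' -> emit 'e', reset
Bit 9: prefix='0' -> emit 'f', reset
Bit 10: prefix='1' (no match yet)
Bit 11: prefix='11' (no match yet)
Bit 12: prefix='111' -> emit 'e', reset
Bit 13: prefix='0' -> emit 'f', reset
Bit 14: prefix='1' (no match yet)
Bit 15: prefix='11' (no match yet)
Bit 16: prefix='110' -> emit 'a', reset
Bit 17: prefix='1' (no match yet)
Bit 18: prefix='10' -> emit 'k', reset
Bit 19: prefix='1' (no match yet)
Bit 20: prefix='11' (no match yet)

Answer: 11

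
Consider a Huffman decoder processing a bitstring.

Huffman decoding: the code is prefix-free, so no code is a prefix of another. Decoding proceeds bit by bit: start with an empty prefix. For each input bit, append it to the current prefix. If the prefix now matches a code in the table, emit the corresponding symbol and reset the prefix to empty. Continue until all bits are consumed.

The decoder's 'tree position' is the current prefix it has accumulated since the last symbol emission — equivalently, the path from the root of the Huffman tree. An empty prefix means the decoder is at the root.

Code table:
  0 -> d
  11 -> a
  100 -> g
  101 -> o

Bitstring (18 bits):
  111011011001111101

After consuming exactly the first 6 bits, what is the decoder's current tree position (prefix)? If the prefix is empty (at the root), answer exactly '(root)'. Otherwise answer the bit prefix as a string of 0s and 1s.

Bit 0: prefix='1' (no match yet)
Bit 1: prefix='11' -> emit 'a', reset
Bit 2: prefix='1' (no match yet)
Bit 3: prefix='10' (no match yet)
Bit 4: prefix='101' -> emit 'o', reset
Bit 5: prefix='1' (no match yet)

Answer: 1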